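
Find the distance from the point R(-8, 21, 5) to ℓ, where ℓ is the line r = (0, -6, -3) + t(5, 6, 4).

3√61

Direction vector d = (5, 6, 4).
AP = (-8, 27, 8), and AP × d = (60, 72, -183).
|AP × d|² = 42273 and |d|² = 77, so the distance is √(42273/77) = √549 = 3√61.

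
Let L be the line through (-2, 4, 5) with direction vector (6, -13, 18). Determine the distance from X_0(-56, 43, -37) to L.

12√10

Direction vector d = (6, -13, 18).
AP = (-54, 39, -42), and AP × d = (156, 720, 468).
|AP × d|² = 761760 and |d|² = 529, so the distance is √(761760/529) = √1440 = 12√10.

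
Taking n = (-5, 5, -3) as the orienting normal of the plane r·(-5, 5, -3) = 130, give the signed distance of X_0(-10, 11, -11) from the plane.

8/√59

n·X_0 − 130 = 8.
|n| = √59, so the signed distance is 8/√59.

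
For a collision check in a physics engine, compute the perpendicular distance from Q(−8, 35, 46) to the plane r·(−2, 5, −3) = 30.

23√38/38

n = (−2, 5, −3); n·P − 30 = 23; |n| = √38; distance = 23/√38.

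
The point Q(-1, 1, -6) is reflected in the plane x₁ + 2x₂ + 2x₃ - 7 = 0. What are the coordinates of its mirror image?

With n = (1, 2, 2), the signed offset is (n·Q − 7)/|n|² = -18/9 = -2.
Q' = Q − 2t·n = (-1, 1, -6) − (-4)·(1, 2, 2) = (3, 9, 2).

(3, 9, 2)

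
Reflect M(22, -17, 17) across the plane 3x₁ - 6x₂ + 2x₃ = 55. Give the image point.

n = (3, -6, 2), |n|² = 49, n·M − 55 = 147, so t = 147/49 = 3.
Foot F = M − 3·n = (13, 1, 11); the reflection is 2F − M = (4, 19, 5).

(4, 19, 5)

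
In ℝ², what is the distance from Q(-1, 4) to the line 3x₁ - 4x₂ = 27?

The normal to the line is n = (3, -4) with |n| = 5.
|n·Q − 27| = |-19 − 27| = 46, so the distance is 46/5.

46/5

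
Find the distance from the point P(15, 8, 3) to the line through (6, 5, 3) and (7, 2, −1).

3√10

A direction vector is d = (1, −3, −4).
AP = (9, 3, 0); AP·d = 0, |AP|² = 90, |d|² = 26.
distance² = |AP|² − (AP·d)²/|d|² = 90 − 0/26 = 90, so the distance is 3√10.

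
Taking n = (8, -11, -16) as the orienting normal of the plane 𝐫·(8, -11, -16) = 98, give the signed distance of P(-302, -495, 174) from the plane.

n·P − 98 = 147.
|n| = 21, so the signed distance is 147/21 = 7.

7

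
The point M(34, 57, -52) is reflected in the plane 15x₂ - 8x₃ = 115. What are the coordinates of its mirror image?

n = (0, 15, -8), |n|² = 289, n·M − 115 = 1156, so t = 1156/289 = 4.
Foot F = M − 4·n = (34, -3, -20); the reflection is 2F − M = (34, -63, 12).

(34, -63, 12)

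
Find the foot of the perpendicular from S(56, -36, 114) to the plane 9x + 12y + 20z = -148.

(20, -84, 34)

n = (9, 12, 20), |n|² = 625, and n·S − (-148) = 2500.
t = 2500/625 = 4, so the foot is S − t·n = (56, -36, 114) − 4·(9, 12, 20) = (20, -84, 34).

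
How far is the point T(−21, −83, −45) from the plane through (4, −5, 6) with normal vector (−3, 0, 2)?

The plane has equation n·(r − (4, −5, 6)) = 0, i.e. n·r = 0.
Then n·(−21, −83, −45) − 0 = −27.
|n| = √(9 + 0 + 4) = √13, so the distance is |-27|/√13 = 27/√13.

27/√13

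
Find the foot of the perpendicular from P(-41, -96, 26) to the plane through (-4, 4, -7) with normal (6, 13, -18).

(-17, -44, -46)

The perpendicular from P has direction n = (6, 13, -18): r = (-41, -96, 26) + λ(6, 13, -18).
Substitute into the plane: n·(P + λn) = 154 gives -1962 + 529λ = 154, so λ = 4.
Foot = (-41, -96, 26) + 4·(6, 13, -18) = (-17, -44, -46).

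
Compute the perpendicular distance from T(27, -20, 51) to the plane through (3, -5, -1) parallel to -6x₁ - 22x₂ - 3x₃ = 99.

30/23

Parallel planes share the normal n = (-6, -22, -3); since (3, -5, -1) lies on the plane, its equation is -6x₁ - 22x₂ - 3x₃ = 95.
Then n·(27, -20, 51) - 95 = 30.
|n| = √(36 + 484 + 9) = 23, so the distance is |30|/23 = 30/23.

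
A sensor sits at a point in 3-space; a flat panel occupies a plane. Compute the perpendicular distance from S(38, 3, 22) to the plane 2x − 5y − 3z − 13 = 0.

Normal vector n = (2, −5, −3), and n·(38, 3, 22) − 13 = −18.
|n| = √(4 + 25 + 9) = √38, so the distance is |-18|/√38 = 18/√38.

9√38/19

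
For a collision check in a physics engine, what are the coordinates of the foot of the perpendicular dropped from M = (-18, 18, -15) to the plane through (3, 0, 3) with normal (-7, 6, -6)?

(3, 0, 3)

The perpendicular from M has direction n = (-7, 6, -6): r = (-18, 18, -15) + t(-7, 6, -6).
Substitute into the plane: n·(M + tn) = -39 gives 324 + 121t = -39, so t = -3.
Foot = (-18, 18, -15) + (-3)·(-7, 6, -6) = (3, 0, 3).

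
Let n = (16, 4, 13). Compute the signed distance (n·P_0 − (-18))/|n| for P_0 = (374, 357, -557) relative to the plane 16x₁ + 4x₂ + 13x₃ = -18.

n·P_0 − (-18) = 189.
|n| = 21, so the signed distance is 189/21 = 9.

9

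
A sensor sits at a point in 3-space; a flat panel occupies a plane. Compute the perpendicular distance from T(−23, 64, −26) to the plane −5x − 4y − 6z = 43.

Normal vector n = (−5, −4, −6), and n·(−23, 64, −26) − 43 = −28.
|n| = √(25 + 16 + 36) = √77, so the distance is |-28|/√77 = 28/√77.

28/√77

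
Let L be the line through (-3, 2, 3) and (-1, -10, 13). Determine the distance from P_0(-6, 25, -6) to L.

A direction vector is d = (2, -12, 10).
AP = (-3, 23, -9), and AP × d = (122, 12, -10).
|AP × d|² = 15128 and |d|² = 248, so the distance is √(15128/248) = √61.

√61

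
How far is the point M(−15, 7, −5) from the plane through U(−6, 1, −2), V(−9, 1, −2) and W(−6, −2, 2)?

3

UV = (−3, 0, 0) and UW = (0, −3, 4), so a normal is n = UV × UW = (0, 12, 9).
n = (0, 12, 9); n·P − (-6) = 45; |n| = 15; distance = 45/15 = 3.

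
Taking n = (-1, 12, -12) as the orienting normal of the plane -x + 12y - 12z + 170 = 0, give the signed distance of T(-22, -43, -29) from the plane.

n·T − (-170) = 24.
|n| = 17, so the signed distance is 24/17.

24/17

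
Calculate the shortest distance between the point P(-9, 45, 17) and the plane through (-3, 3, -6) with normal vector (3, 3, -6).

5√6/3

The plane has equation n·(r − (-3, 3, -6)) = 0, i.e. n·r = 36.
Then n·(-9, 45, 17) - 36 = -30.
|n| = √(9 + 9 + 36) = 3√6, so the distance is |-30|/(3√6) = 10/√6.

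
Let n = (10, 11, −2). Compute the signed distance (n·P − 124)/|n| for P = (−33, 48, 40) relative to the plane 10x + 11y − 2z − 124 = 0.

-2/5

n·P − 124 = -6.
|n| = 15, so the signed distance is -6/15 = -2/5.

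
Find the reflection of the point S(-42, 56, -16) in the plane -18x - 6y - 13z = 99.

n = (-18, -6, -13), |n|² = 529, n·S − 99 = 529, so t = 529/529 = 1.
Foot F = S − 1·n = (-24, 62, -3); the reflection is 2F − S = (-6, 68, 10).

(-6, 68, 10)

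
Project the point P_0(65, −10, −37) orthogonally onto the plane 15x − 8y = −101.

(5, 22, -37)

The perpendicular from P_0 has direction n = (15, −8, 0): r = (65, −10, −37) + t(15, −8, 0).
Substitute into the plane: n·(P_0 + tn) = -101 gives 1055 + 289t = -101, so t = -4.
Foot = (65, −10, −37) + (-4)·(15, −8, 0) = (5, 22, −37).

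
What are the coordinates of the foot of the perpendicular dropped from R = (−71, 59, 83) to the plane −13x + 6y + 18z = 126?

n = (−13, 6, 18), |n|² = 529, and n·R − 126 = 2645.
t = 2645/529 = 5, so the foot is R − t·n = (−71, 59, 83) − 5·(−13, 6, 18) = (−6, 29, −7).

(-6, 29, -7)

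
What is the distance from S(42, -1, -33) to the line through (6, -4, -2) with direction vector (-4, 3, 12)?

√745

Direction vector d = (-4, 3, 12).
AP = (36, 3, -31), and AP × d = (129, -308, 120).
|AP × d|² = 125905 and |d|² = 169, so the distance is √(125905/169) = √745.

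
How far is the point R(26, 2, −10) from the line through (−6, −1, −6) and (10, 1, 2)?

A direction vector is d = (16, 2, 8).
AP = (32, 3, −4), and AP × d = (32, −320, 16).
|AP × d|² = 103680 and |d|² = 324, so the distance is √(103680/324) = √320 = 8√5.

8√5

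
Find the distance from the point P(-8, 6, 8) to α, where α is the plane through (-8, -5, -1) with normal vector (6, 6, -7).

3/11

The plane has equation n·(r − (-8, -5, -1)) = 0, i.e. n·r = -71.
Then n·(-8, 6, 8) - (-71) = 3.
|n| = √(36 + 36 + 49) = 11, so the distance is |3|/11 = 3/11.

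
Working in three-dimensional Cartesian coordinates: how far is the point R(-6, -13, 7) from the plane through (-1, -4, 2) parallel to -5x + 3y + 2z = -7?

4√38/19

Parallel planes share the normal n = (-5, 3, 2); since (-1, -4, 2) lies on the plane, its equation is -5x + 3y + 2z = -3.
n = (-5, 3, 2); n·P − (-3) = 8; |n| = √38; distance = 8/√38.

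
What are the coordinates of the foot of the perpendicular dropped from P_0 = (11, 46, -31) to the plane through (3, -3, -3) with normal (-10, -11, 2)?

The perpendicular from P_0 has direction n = (-10, -11, 2): r = (11, 46, -31) + λ(-10, -11, 2).
Substitute into the plane: n·(P_0 + λn) = -3 gives -678 + 225λ = -3, so λ = 3.
Foot = (11, 46, -31) + 3·(-10, -11, 2) = (-19, 13, -25).

(-19, 13, -25)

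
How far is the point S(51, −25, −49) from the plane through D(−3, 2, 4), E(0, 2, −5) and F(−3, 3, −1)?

DE = (3, 0, −9) and DF = (0, 1, −5), so a normal is n = DE × DF = (9, 15, 3).
n = (9, 15, 3); n·P − 15 = -78; |n| = 3√35; distance = 78/(3√35) = 26/√35.

26√35/35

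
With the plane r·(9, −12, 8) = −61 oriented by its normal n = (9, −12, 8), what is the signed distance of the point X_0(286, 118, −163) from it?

n·X_0 − (-61) = -85.
|n| = 17, so the signed distance is -85/17 = -5.

-5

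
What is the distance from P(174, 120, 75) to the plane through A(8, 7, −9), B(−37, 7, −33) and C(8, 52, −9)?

4

AB = (−45, 0, −24) and AC = (0, 45, 0), so a normal is n = AB × AC = (1080, 0, −2025).
Then n·(174, 120, 75) − 26865 = 9180.
|n| = √(1166400 + 0 + 4100625) = 2295, so the distance is |9180|/2295 = 4.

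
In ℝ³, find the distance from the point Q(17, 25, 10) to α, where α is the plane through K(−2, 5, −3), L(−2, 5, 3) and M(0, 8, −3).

17√13/13

KL = (0, 0, 6) and KM = (2, 3, 0), so a normal is n = KL × KM = (−18, 12, 0).
Then n·(17, 25, 10) − 96 = −102.
|n| = √(324 + 144 + 0) = 6√13, so the distance is |-102|/(6√13) = 17√13/13.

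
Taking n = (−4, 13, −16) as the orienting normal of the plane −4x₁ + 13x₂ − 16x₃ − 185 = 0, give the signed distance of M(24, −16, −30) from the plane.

n·M − 185 = -9.
|n| = 21, so the signed distance is -9/21 = -3/7.

-3/7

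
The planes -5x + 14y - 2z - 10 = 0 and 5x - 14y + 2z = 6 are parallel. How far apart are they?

Divide the second equation by -1 to match normals: -5x + 14y - 2z = -6.
With common normal n = (-5, 14, -2) (|n| = 15), the distance is |10 − (-6)|/|n| = 16/15.

16/15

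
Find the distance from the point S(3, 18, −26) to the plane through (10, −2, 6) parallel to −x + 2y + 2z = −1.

Parallel planes share the normal n = (−1, 2, 2); since (10, −2, 6) lies on the plane, its equation is −x + 2y + 2z = -2.
n = (−1, 2, 2); n·P − (-2) = -17; |n| = 3; distance = 17/3.

17/3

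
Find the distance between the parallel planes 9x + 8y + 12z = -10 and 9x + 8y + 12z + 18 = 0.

Both planes have normal n = (9, 8, 12), |n| = 17. Any point on the first plane is at distance |(-18) − (-10)|/|n| = 8/17 from the second.

8/17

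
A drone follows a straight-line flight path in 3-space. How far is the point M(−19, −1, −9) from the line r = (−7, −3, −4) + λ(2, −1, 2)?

Direction vector d = (2, −1, 2).
AP = (−12, 2, −5); AP·d = -36, |AP|² = 173, |d|² = 9.
distance² = |AP|² − (AP·d)²/|d|² = 173 − 1296/9 = 29, so the distance is √29.

√29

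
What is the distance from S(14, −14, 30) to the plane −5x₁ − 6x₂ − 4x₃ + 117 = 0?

n = (−5, −6, −4); n·P − (-117) = 11; |n| = √77; distance = 11/√77.

11/√77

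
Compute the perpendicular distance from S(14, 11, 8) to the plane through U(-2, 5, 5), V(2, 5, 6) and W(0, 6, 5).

UV = (4, 0, 1) and UW = (2, 1, 0), so a normal is n = UV × UW = (-1, 2, 4).
Then n·(14, 11, 8) - 32 = 8.
|n| = √(1 + 4 + 16) = √21, so the distance is |8|/√21 = 8√21/21.

8√21/21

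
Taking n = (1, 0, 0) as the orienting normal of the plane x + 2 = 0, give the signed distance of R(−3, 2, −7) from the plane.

-1

n·R − (-2) = -1.
|n| = 1, so the signed distance is -1/1 = -1.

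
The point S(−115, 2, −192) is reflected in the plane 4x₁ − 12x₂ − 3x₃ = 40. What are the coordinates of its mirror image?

n = (4, −12, −3), |n|² = 169, n·S − 40 = 52, so t = 52/169 = 4/13.
Foot F = S − (4/13)·n = (−1511/13, 74/13, −2484/13); the reflection is 2F − S = (−1527/13, 122/13, −2472/13).

(-1527/13, 122/13, -2472/13)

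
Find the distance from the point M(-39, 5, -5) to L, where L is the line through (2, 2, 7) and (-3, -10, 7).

3√185

A direction vector is d = (-5, -12, 0).
AP = (-41, 3, -12); AP·d = 169, |AP|² = 1834, |d|² = 169.
distance² = |AP|² − (AP·d)²/|d|² = 1834 − 28561/169 = 1665, so the distance is 3√185.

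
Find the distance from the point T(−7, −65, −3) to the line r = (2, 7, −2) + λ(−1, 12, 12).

Direction vector d = (−1, 12, 12).
AP = (−9, −72, −1); AP·d = -867, |AP|² = 5266, |d|² = 289.
distance² = |AP|² − (AP·d)²/|d|² = 5266 − 751689/289 = 2665, so the distance is √2665.

√2665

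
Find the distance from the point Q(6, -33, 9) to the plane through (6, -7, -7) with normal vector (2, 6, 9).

The plane has equation n·(r − (6, -7, -7)) = 0, i.e. n·r = -93.
Then n·(6, -33, 9) - (-93) = -12.
|n| = √(4 + 36 + 81) = 11, so the distance is |-12|/11 = 12/11.

12/11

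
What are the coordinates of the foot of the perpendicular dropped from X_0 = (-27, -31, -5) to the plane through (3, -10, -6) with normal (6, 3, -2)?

(3, -16, -15)

n = (6, 3, -2), |n|² = 49, and n·X_0 − 0 = -245.
t = -245/49 = -5, so the foot is X_0 − t·n = (-27, -31, -5) − (-5)·(6, 3, -2) = (3, -16, -15).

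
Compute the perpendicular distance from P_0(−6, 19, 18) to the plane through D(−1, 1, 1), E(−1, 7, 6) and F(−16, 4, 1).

DE = (0, 6, 5) and DF = (−15, 3, 0), so a normal is n = DE × DF = (−15, −75, 90).
d = |(-15)·(-6) + (-75)·19 + 90·18 − 30| / √(225 + 5625 + 8100) = |255| / (15√62) = 17/√62.

17/√62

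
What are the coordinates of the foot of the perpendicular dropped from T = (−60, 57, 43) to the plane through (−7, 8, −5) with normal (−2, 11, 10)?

(-50, 2, -7)

n = (−2, 11, 10), |n|² = 225, and n·T − 52 = 1125.
t = 1125/225 = 5, so the foot is T − t·n = (−60, 57, 43) − 5·(−2, 11, 10) = (−50, 2, −7).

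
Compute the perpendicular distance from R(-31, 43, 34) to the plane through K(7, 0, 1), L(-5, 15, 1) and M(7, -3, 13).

KL = (-12, 15, 0) and KM = (0, -3, 12), so a normal is n = KL × KM = (180, 144, 36).
d = |180·(-31) + 144·43 + 36·34 − 1296| / √(32400 + 20736 + 1296) = |540| / (36√42) = 5√42/14.

15/√42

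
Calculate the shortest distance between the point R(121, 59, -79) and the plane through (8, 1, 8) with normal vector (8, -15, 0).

The plane has equation n·(r − (8, 1, 8)) = 0, i.e. n·r = 49.
Then n·(121, 59, -79) - 49 = 34.
|n| = √(64 + 225 + 0) = 17, so the distance is |34|/17 = 2.

2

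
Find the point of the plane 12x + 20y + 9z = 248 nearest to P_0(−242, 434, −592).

n = (12, 20, 9), |n|² = 625, and n·P_0 − 248 = 200.
t = 200/625 = 8/25, so the foot is P_0 − t·n = (−242, 434, −592) − (8/25)·(12, 20, 9) = (−6146/25, 2138/5, −14872/25).

(-6146/25, 2138/5, -14872/25)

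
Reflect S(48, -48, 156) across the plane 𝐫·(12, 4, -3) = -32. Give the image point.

With n = (12, 4, -3), the signed offset is (n·S − (-32))/|n|² = -52/169 = -4/13.
S' = S − 2t·n = (48, -48, 156) − (-8/13)·(12, 4, -3) = (720/13, -592/13, 2004/13).

(720/13, -592/13, 2004/13)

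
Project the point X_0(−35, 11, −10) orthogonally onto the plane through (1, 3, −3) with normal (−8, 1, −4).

The perpendicular from X_0 has direction n = (−8, 1, −4): r = (−35, 11, −10) + λ(−8, 1, −4).
Substitute into the plane: n·(X_0 + λn) = 7 gives 331 + 81λ = 7, so λ = -4.
Foot = (−35, 11, −10) + (-4)·(−8, 1, −4) = (−3, 7, 6).

(-3, 7, 6)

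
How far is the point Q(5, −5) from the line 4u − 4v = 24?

2√2

d = |4·5 + (-4)·(-5) − 24| / √(16 + 16) = |16|/(4√2) = 2√2.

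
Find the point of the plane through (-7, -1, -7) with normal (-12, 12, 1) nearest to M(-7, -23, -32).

n = (-12, 12, 1), |n|² = 289, and n·M − 65 = -289.
t = -289/289 = -1, so the foot is M − t·n = (-7, -23, -32) − (-1)·(-12, 12, 1) = (-19, -11, -31).

(-19, -11, -31)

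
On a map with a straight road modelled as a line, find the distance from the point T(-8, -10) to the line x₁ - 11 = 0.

19

d = |1·(-8) + 0·(-10) − 11| / √(1 + 0) = |-19|/1 = 19.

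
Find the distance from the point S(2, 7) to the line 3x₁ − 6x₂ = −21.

√5

The normal to the line is n = (3, −6) with |n| = 3√5.
|n·S − (-21)| = |-36 − (-21)| = 15, so the distance is 15/(3√5) = √5.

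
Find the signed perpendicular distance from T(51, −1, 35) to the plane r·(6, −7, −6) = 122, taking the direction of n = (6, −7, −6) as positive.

n·T − 122 = -19.
|n| = 11, so the signed distance is -19/11.

-19/11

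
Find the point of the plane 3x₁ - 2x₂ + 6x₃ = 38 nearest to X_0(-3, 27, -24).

(12, 17, 6)

The perpendicular from X_0 has direction n = (3, -2, 6): r = (-3, 27, -24) + λ(3, -2, 6).
Substitute into the plane: n·(X_0 + λn) = 38 gives -207 + 49λ = 38, so λ = 5.
Foot = (-3, 27, -24) + 5·(3, -2, 6) = (12, 17, 6).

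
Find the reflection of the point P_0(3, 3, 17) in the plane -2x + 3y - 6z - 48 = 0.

n = (-2, 3, -6), |n|² = 49, n·P_0 − 48 = -147, so t = -147/49 = -3.
Foot F = P_0 − (-3)·n = (-3, 12, -1); the reflection is 2F − P_0 = (-9, 21, -19).

(-9, 21, -19)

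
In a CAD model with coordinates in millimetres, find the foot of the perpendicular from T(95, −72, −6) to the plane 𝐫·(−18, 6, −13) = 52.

(23, -48, -58)

The perpendicular from T has direction n = (−18, 6, −13): r = (95, −72, −6) + μ(−18, 6, −13).
Substitute into the plane: n·(T + μn) = 52 gives -2064 + 529μ = 52, so μ = 4.
Foot = (95, −72, −6) + 4·(−18, 6, −13) = (23, −48, −58).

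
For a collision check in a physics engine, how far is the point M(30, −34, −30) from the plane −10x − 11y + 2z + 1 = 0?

Normal vector n = (−10, −11, 2), and n·(30, −34, −30) − (−1) = 15.
|n| = √(100 + 121 + 4) = 15, so the distance is |15|/15 = 1.

1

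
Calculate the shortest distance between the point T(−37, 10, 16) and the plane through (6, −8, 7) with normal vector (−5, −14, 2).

19/15

The plane has equation n·(r − (6, −8, 7)) = 0, i.e. n·r = 96.
Then n·(−37, 10, 16) − 96 = −19.
|n| = √(25 + 196 + 4) = 15, so the distance is |-19|/15 = 19/15.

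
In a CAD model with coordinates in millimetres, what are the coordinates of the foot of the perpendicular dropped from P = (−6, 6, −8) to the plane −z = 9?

n = (0, 0, −1), |n|² = 1, and n·P − 9 = -1.
t = -1/1 = -1, so the foot is P − t·n = (−6, 6, −8) − (-1)·(0, 0, −1) = (−6, 6, −9).

(-6, 6, -9)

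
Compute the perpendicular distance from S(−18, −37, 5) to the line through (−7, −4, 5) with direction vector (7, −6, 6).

Direction vector d = (7, −6, 6).
AP = (−11, −33, 0); AP·d = 121, |AP|² = 1210, |d|² = 121.
distance² = |AP|² − (AP·d)²/|d|² = 1210 − 14641/121 = 1089, so the distance is 33.

33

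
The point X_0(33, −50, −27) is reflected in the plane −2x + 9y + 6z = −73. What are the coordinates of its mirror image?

n = (−2, 9, 6), |n|² = 121, n·X_0 − (-73) = -605, so t = -605/121 = -5.
Foot F = X_0 − (-5)·n = (23, −5, 3); the reflection is 2F − X_0 = (13, 40, 33).

(13, 40, 33)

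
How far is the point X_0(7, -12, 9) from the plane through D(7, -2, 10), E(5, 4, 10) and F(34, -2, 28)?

1

DE = (-2, 6, 0) and DF = (27, 0, 18), so a normal is n = DE × DF = (108, 36, -162).
d = |108·7 + 36·(-12) + (-162)·9 − (-936)| / √(11664 + 1296 + 26244) = |-198| / 198 = 1.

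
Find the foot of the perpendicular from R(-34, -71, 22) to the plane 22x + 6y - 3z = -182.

The perpendicular from R has direction n = (22, 6, -3): r = (-34, -71, 22) + μ(22, 6, -3).
Substitute into the plane: n·(R + μn) = -182 gives -1240 + 529μ = -182, so μ = 2.
Foot = (-34, -71, 22) + 2·(22, 6, -3) = (10, -59, 16).

(10, -59, 16)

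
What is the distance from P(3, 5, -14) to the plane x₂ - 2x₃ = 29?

d = |1·5 + (-2)·(-14) − 29| / √(0 + 1 + 4) = |4| / √5 = 4√5/5.

4/√5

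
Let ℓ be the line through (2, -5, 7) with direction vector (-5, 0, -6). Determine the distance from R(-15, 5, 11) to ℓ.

Direction vector d = (-5, 0, -6).
AP = (-17, 10, 4); AP·d = 61, |AP|² = 405, |d|² = 61.
distance² = |AP|² − (AP·d)²/|d|² = 405 − 3721/61 = 344, so the distance is 2√86.

2√86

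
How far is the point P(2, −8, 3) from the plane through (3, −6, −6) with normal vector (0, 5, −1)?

The plane has equation n·(r − (3, −6, −6)) = 0, i.e. n·r = -24.
n = (0, 5, −1); n·P − (-24) = -19; |n| = √26; distance = 19/√26.

19√26/26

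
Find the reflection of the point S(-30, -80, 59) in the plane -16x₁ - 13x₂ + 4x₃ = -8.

n = (-16, -13, 4), |n|² = 441, n·S − (-8) = 1764, so t = 1764/441 = 4.
Foot F = S − 4·n = (34, -28, 43); the reflection is 2F − S = (98, 24, 27).

(98, 24, 27)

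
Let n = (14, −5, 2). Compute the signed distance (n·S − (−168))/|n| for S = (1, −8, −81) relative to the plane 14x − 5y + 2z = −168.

n·S − (-168) = 60.
|n| = 15, so the signed distance is 60/15 = 4.

4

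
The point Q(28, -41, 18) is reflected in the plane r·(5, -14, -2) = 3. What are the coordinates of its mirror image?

With n = (5, -14, -2), the signed offset is (n·Q − 3)/|n|² = 675/225 = 3.
Q' = Q − 2t·n = (28, -41, 18) − 6·(5, -14, -2) = (-2, 43, 30).

(-2, 43, 30)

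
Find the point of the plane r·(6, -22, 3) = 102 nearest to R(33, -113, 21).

The perpendicular from R has direction n = (6, -22, 3): r = (33, -113, 21) + t(6, -22, 3).
Substitute into the plane: n·(R + tn) = 102 gives 2747 + 529t = 102, so t = -5.
Foot = (33, -113, 21) + (-5)·(6, -22, 3) = (3, -3, 6).

(3, -3, 6)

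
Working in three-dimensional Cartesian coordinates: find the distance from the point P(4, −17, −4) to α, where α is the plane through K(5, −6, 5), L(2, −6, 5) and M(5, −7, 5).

9

KL = (−3, 0, 0) and KM = (0, −1, 0), so a normal is n = KL × KM = (0, 0, 3).
d = |3·(-4) − 15| / √(0 + 0 + 9) = |-27| / 3 = 9.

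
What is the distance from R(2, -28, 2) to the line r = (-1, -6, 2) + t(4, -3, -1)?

√259

Direction vector d = (4, -3, -1).
AP = (3, -22, 0); AP·d = 78, |AP|² = 493, |d|² = 26.
distance² = |AP|² − (AP·d)²/|d|² = 493 − 6084/26 = 259, so the distance is √259.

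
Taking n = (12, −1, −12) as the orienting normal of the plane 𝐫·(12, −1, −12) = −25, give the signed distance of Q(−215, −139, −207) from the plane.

n·Q − (-25) = 68.
|n| = 17, so the signed distance is 68/17 = 4.

4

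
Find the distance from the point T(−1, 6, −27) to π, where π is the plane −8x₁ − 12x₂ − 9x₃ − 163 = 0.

n = (−8, −12, −9); n·P − 163 = 16; |n| = 17; distance = 16/17.

16/17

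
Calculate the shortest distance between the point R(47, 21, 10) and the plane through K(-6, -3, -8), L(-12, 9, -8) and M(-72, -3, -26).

6/23

KL = (-6, 12, 0) and KM = (-66, 0, -18), so a normal is n = KL × KM = (-216, -108, 792).
d = |(-216)·47 + (-108)·21 + 792·10 − (-4716)| / √(46656 + 11664 + 627264) = |216| / 828 = 6/23.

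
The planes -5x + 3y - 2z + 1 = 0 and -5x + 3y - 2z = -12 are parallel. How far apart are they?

With common normal n = (-5, 3, -2) (|n| = √38), the distance is |(-1) − (-12)|/|n| = 11/√38.

11/√38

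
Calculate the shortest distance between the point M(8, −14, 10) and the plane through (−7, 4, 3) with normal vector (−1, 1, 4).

5√2/6

The plane has equation n·(r − (−7, 4, 3)) = 0, i.e. n·r = 23.
n = (−1, 1, 4); n·P − 23 = -5; |n| = 3√2; distance = 5/(3√2).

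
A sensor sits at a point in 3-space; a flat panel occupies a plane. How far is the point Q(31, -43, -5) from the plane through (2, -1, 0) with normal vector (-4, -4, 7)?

17/9

The plane has equation n·(r − (2, -1, 0)) = 0, i.e. n·r = -4.
Then n·(31, -43, -5) - (-4) = 17.
|n| = √(16 + 16 + 49) = 9, so the distance is |17|/9 = 17/9.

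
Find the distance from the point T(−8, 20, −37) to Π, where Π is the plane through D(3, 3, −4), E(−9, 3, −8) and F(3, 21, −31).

DE = (−12, 0, −4) and DF = (0, 18, −27), so a normal is n = DE × DF = (72, −324, −216).
d = |72·(-8) + (-324)·20 + (-216)·(-37) − 108| / √(5184 + 104976 + 46656) = |828| / 396 = 23/11.

23/11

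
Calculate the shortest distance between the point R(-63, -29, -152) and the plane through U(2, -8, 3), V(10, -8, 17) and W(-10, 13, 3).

9

UV = (8, 0, 14) and UW = (-12, 21, 0), so a normal is n = UV × UW = (-294, -168, 168).
d = |(-294)·(-63) + (-168)·(-29) + 168·(-152) − 1260| / √(86436 + 28224 + 28224) = |-3402| / 378 = 9.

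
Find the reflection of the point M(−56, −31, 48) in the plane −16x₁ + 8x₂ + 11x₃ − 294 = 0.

(8, -63, 4)

With n = (−16, 8, 11), the signed offset is (n·M − 294)/|n|² = 882/441 = 2.
M' = M − 2t·n = (−56, −31, 48) − 4·(−16, 8, 11) = (8, −63, 4).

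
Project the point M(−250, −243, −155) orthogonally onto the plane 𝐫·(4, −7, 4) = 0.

(-254, -236, -159)

The perpendicular from M has direction n = (4, −7, 4): r = (−250, −243, −155) + t(4, −7, 4).
Substitute into the plane: n·(M + tn) = 0 gives 81 + 81t = 0, so t = -1.
Foot = (−250, −243, −155) + (-1)·(4, −7, 4) = (−254, −236, −159).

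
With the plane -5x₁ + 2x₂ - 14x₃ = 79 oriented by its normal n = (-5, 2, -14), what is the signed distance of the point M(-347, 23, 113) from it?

8

n·M − 79 = 120.
|n| = 15, so the signed distance is 120/15 = 8.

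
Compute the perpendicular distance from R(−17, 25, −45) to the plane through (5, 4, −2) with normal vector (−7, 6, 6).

The plane has equation n·(r − (5, 4, −2)) = 0, i.e. n·r = -23.
d = |(-7)·(-17) + 6·25 + 6·(-45) − (-23)| / √(49 + 36 + 36) = |22| / 11 = 2.

2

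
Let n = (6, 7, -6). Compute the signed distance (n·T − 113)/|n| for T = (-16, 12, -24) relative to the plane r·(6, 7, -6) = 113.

19/11

n·T − 113 = 19.
|n| = 11, so the signed distance is 19/11.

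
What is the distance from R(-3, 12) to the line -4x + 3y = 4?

d = |(-4)·(-3) + 3·12 − 4| / √(16 + 9) = |44|/5 = 44/5.

44/5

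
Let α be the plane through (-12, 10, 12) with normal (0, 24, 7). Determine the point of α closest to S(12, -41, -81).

The perpendicular from S has direction n = (0, 24, 7): r = (12, -41, -81) + t(0, 24, 7).
Substitute into the plane: n·(S + tn) = 324 gives -1551 + 625t = 324, so t = 3.
Foot = (12, -41, -81) + 3·(0, 24, 7) = (12, 31, -60).

(12, 31, -60)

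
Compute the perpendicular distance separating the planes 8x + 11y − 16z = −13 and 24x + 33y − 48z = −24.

Divide the second equation by 3 to match normals: 8x + 11y − 16z = -8.
Both planes have normal n = (8, 11, −16), |n| = 21. Any point on the first plane is at distance |(-8) − (-13)|/|n| = 5/21 from the second.

5/21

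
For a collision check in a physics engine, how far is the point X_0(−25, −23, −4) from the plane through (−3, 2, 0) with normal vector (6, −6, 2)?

5/√19

The plane has equation n·(r − (−3, 2, 0)) = 0, i.e. n·r = -30.
Then n·(−25, −23, −4) − (−30) = 10.
|n| = √(36 + 36 + 4) = 2√19, so the distance is |10|/(2√19) = 5/√19.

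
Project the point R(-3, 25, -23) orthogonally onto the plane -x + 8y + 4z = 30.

(-2, 17, -27)

n = (-1, 8, 4), |n|² = 81, and n·R − 30 = 81.
t = 81/81 = 1, so the foot is R − t·n = (-3, 25, -23) − 1·(-1, 8, 4) = (-2, 17, -27).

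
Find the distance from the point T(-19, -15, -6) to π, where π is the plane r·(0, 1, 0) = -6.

9

n = (0, 1, 0); n·P − (-6) = -9; |n| = 1; distance = 9/1 = 9.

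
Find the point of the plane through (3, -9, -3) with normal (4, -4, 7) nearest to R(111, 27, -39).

(983/9, 259/9, -379/9)

The perpendicular from R has direction n = (4, -4, 7): r = (111, 27, -39) + λ(4, -4, 7).
Substitute into the plane: n·(R + λn) = 27 gives 63 + 81λ = 27, so λ = -4/9.
Foot = (111, 27, -39) + (-4/9)·(4, -4, 7) = (983/9, 259/9, -379/9).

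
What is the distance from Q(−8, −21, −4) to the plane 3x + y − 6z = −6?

15√46/46

n = (3, 1, −6); n·P − (-6) = -15; |n| = √46; distance = 15/√46.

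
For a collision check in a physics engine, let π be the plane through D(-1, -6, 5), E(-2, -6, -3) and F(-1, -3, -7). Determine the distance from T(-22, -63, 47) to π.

DE = (-1, 0, -8) and DF = (0, 3, -12), so a normal is n = DE × DF = (24, -12, -3).
d = |24·(-22) + (-12)·(-63) + (-3)·47 − 33| / √(576 + 144 + 9) = |54| / 27 = 2.

2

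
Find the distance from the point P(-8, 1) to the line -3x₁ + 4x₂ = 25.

3/5

d = |(-3)·(-8) + 4·1 − 25| / √(9 + 16) = |3|/5 = 3/5.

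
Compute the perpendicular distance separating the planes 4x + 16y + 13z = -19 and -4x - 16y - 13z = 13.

Divide the second equation by -1 to match normals: 4x + 16y + 13z = -13.
Both planes have normal n = (4, 16, 13), |n| = 21. Any point on the first plane is at distance |(-13) − (-19)|/|n| = 6/21 = 2/7 from the second.

2/7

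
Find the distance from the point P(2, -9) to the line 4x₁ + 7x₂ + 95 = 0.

The normal to the line is n = (4, 7) with |n| = √65.
|n·P − (-95)| = |-55 − (-95)| = 40, so the distance is 40/√65 = 8√65/13.

8√65/13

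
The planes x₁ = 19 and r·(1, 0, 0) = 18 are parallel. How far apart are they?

With common normal n = (1, 0, 0) (|n| = 1), the distance is |19 − 18|/|n| = 1/1 = 1.

1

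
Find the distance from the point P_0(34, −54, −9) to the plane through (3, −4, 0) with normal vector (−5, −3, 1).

The plane has equation n·(r − (3, −4, 0)) = 0, i.e. n·r = -3.
n = (−5, −3, 1); n·P − (-3) = -14; |n| = √35; distance = 14/√35 = 2√35/5.

14/√35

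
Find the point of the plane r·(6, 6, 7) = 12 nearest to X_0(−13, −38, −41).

(17, -8, -6)

The perpendicular from X_0 has direction n = (6, 6, 7): r = (−13, −38, −41) + t(6, 6, 7).
Substitute into the plane: n·(X_0 + tn) = 12 gives -593 + 121t = 12, so t = 5.
Foot = (−13, −38, −41) + 5·(6, 6, 7) = (17, −8, −6).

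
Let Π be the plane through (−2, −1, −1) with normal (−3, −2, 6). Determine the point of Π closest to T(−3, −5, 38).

n = (−3, −2, 6), |n|² = 49, and n·T − 2 = 245.
t = 245/49 = 5, so the foot is T − t·n = (−3, −5, 38) − 5·(−3, −2, 6) = (12, 5, 8).

(12, 5, 8)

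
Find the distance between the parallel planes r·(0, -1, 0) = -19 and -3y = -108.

17

Divide the second equation by 3 to match normals: -y = -36.
With common normal n = (0, -1, 0) (|n| = 1), the distance is |(-19) − (-36)|/|n| = 17/1 = 17.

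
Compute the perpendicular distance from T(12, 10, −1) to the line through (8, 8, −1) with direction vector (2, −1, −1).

Direction vector d = (2, −1, −1).
AP = (4, 2, 0), and AP × d = (−2, 4, −8).
|AP × d|² = 84 and |d|² = 6, so the distance is √(84/6) = √14.

√14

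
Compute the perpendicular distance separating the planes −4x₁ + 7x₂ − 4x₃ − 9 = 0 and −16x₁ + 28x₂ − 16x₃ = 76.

10/9

Divide the second equation by 4 to match normals: −4x₁ + 7x₂ − 4x₃ = 19.
Both planes have normal n = (−4, 7, −4), |n| = 9. Any point on the first plane is at distance |19 − 9|/|n| = 10/9 from the second.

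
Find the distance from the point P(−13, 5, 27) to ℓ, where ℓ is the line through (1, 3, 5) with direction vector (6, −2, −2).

Direction vector d = (6, −2, −2).
AP = (−14, 2, 22); AP·d = -132, |AP|² = 684, |d|² = 44.
distance² = |AP|² − (AP·d)²/|d|² = 684 − 17424/44 = 288, so the distance is 12√2.

12√2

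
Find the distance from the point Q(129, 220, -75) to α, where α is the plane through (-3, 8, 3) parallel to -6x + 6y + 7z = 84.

6

Parallel planes share the normal n = (-6, 6, 7); since (-3, 8, 3) lies on the plane, its equation is -6x + 6y + 7z = 87.
d = |(-6)·129 + 6·220 + 7·(-75) − 87| / √(36 + 36 + 49) = |-66| / 11 = 6.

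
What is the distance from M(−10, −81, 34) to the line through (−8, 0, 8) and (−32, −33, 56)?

2√818

A direction vector is d = (−24, −33, 48).
AP = (−2, −81, 26), and AP × d = (−3030, −528, −1878).
|AP × d|² = 12986568 and |d|² = 3969, so the distance is √(12986568/3969) = √3272 = 2√818.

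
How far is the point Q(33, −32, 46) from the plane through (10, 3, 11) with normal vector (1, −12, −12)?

The plane has equation n·(r − (10, 3, 11)) = 0, i.e. n·r = -158.
Then n·(33, −32, 46) − (−158) = 23.
|n| = √(1 + 144 + 144) = 17, so the distance is |23|/17 = 23/17.

23/17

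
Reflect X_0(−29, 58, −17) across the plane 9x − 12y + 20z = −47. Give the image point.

With n = (9, −12, 20), the signed offset is (n·X_0 − (-47))/|n|² = -1250/625 = -2.
X_0' = X_0 − 2t·n = (−29, 58, −17) − (-4)·(9, −12, 20) = (7, 10, 63).

(7, 10, 63)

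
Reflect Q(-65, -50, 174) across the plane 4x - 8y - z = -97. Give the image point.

With n = (4, -8, -1), the signed offset is (n·Q − (-97))/|n|² = 63/81 = 7/9.
Q' = Q − 2t·n = (-65, -50, 174) − (14/9)·(4, -8, -1) = (-641/9, -338/9, 1580/9).

(-641/9, -338/9, 1580/9)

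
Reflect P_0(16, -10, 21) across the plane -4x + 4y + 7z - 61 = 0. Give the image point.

(128/9, -74/9, 217/9)

With n = (-4, 4, 7), the signed offset is (n·P_0 − 61)/|n|² = -18/81 = -2/9.
P_0' = P_0 − 2t·n = (16, -10, 21) − (-4/9)·(-4, 4, 7) = (128/9, -74/9, 217/9).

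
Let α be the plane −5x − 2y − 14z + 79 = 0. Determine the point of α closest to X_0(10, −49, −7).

n = (−5, −2, −14), |n|² = 225, and n·X_0 − (-79) = 225.
t = 225/225 = 1, so the foot is X_0 − t·n = (10, −49, −7) − 1·(−5, −2, −14) = (15, −47, 7).

(15, -47, 7)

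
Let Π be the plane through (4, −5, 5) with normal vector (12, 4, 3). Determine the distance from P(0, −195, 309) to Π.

The plane has equation n·(r − (4, −5, 5)) = 0, i.e. n·r = 43.
d = |12·0 + 4·(-195) + 3·309 − 43| / √(144 + 16 + 9) = |104| / 13 = 8.

8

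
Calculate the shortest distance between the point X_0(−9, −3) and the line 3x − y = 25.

49/√10

d = |3·(-9) + (-1)·(-3) − 25| / √(9 + 1) = |-49|/√10 = 49√10/10.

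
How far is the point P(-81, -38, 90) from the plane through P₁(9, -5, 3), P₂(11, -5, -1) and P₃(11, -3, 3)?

P₁P₂ = (2, 0, -4) and P₁P₃ = (2, 2, 0), so a normal is n = P₁P₂ × P₁P₃ = (8, -8, 4).
d = |8·(-81) + (-8)·(-38) + 4·90 − 124| / √(64 + 64 + 16) = |-108| / 12 = 9.

9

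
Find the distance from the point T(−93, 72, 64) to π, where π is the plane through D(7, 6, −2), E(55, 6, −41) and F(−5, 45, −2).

DE = (48, 0, −39) and DF = (−12, 39, 0), so a normal is n = DE × DF = (1521, 468, 1872).
n = (1521, 468, 1872); n·P − 9711 = 2340; |n| = 2457; distance = 2340/2457 = 20/21.

20/21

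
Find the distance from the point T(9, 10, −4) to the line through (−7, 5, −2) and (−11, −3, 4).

13

A direction vector is d = (−4, −8, 6).
AP = (16, 5, −2); AP·d = -116, |AP|² = 285, |d|² = 116.
distance² = |AP|² − (AP·d)²/|d|² = 285 − 13456/116 = 169, so the distance is 13.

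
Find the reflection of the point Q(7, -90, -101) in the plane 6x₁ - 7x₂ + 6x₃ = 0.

(5/11, -906/11, -1183/11)

With n = (6, -7, 6), the signed offset is (n·Q − 0)/|n|² = 66/121 = 6/11.
Q' = Q − 2t·n = (7, -90, -101) − (12/11)·(6, -7, 6) = (5/11, -906/11, -1183/11).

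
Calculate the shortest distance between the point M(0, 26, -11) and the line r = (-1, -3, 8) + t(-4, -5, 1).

Direction vector d = (-4, -5, 1).
AP = (1, 29, -19); AP·d = -168, |AP|² = 1203, |d|² = 42.
distance² = |AP|² − (AP·d)²/|d|² = 1203 − 28224/42 = 531, so the distance is 3√59.

3√59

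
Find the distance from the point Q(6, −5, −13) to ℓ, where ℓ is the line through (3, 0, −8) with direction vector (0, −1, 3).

Direction vector d = (0, −1, 3).
AP = (3, −5, −5); AP·d = -10, |AP|² = 59, |d|² = 10.
distance² = |AP|² − (AP·d)²/|d|² = 59 − 100/10 = 49, so the distance is 7.

7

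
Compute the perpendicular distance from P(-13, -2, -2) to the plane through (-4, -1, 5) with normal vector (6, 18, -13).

The plane has equation n·(r − (-4, -1, 5)) = 0, i.e. n·r = -107.
d = |6·(-13) + 18·(-2) + (-13)·(-2) − (-107)| / √(36 + 324 + 169) = |19| / 23 = 19/23.

19/23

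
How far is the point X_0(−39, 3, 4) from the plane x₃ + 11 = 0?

15

d = |1·4 − (-11)| / √(0 + 0 + 1) = |15| / 1 = 15.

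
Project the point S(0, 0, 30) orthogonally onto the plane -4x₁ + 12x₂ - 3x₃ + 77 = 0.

(-4/13, 12/13, 387/13)

The perpendicular from S has direction n = (-4, 12, -3): r = (0, 0, 30) + λ(-4, 12, -3).
Substitute into the plane: n·(S + λn) = -77 gives -90 + 169λ = -77, so λ = 1/13.
Foot = (0, 0, 30) + (1/13)·(-4, 12, -3) = (-4/13, 12/13, 387/13).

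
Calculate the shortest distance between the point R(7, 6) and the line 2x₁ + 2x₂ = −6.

d = |2·7 + 2·6 − (-6)| / √(4 + 4) = |32|/(2√2) = 8√2.

8√2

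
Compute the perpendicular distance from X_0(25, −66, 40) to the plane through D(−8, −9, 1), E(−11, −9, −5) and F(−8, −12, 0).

24/√46

DE = (−3, 0, −6) and DF = (0, −3, −1), so a normal is n = DE × DF = (−18, −3, 9).
n = (−18, −3, 9); n·P − 180 = -72; |n| = 3√46; distance = 72/(3√46) = 24/√46.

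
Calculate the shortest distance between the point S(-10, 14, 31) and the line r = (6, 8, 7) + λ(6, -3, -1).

Direction vector d = (6, -3, -1).
AP = (-16, 6, 24); AP·d = -138, |AP|² = 868, |d|² = 46.
distance² = |AP|² − (AP·d)²/|d|² = 868 − 19044/46 = 454, so the distance is √454.

√454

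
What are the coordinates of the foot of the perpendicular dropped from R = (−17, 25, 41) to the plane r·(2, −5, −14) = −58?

(-11, 10, -1)

The perpendicular from R has direction n = (2, −5, −14): r = (−17, 25, 41) + λ(2, −5, −14).
Substitute into the plane: n·(R + λn) = -58 gives -733 + 225λ = -58, so λ = 3.
Foot = (−17, 25, 41) + 3·(2, −5, −14) = (−11, 10, −1).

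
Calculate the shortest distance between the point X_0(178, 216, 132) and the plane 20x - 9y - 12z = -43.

Normal vector n = (20, -9, -12), and n·(178, 216, 132) - (-43) = 75.
|n| = √(400 + 81 + 144) = 25, so the distance is |75|/25 = 3.

3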